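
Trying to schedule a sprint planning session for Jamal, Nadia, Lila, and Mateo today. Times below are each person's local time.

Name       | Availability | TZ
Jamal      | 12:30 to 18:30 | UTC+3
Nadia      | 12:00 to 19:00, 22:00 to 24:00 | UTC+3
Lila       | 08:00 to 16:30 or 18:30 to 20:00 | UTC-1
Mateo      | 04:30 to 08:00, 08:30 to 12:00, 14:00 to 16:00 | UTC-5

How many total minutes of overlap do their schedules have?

330

Jamal in UTC: 09:30-15:30 (subtract 3h to convert from UTC+3).
Nadia in UTC: 09:00-16:00, 19:00-21:00 (subtract 3h to convert from UTC+3).
Lila in UTC: 09:00-17:30, 19:30-21:00 (add 1h to convert from UTC-1).
Mateo in UTC: 09:30-13:00, 13:30-17:00, 19:00-21:00 (add 5h to convert from UTC-5).
Jamal ∩ Nadia: 09:30-15:30.
Jamal ∩ Nadia ∩ Lila: 09:30-15:30.
Jamal ∩ Nadia ∩ Lila ∩ Mateo: 09:30-13:00, 13:30-15:30.
Summing the common windows: 210 + 120 = 330 minutes.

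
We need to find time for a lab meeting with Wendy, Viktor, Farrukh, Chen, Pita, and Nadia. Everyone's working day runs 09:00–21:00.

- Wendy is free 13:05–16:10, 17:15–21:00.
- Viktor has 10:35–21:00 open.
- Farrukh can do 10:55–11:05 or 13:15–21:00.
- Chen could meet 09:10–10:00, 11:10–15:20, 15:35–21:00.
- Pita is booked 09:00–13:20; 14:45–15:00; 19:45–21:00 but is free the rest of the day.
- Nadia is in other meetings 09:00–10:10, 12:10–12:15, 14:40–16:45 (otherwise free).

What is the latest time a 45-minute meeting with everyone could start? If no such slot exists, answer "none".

Wendy free: 13:05-16:10, 17:15-21:00.
Viktor free: 10:35-21:00.
Farrukh free: 10:55-11:05, 13:15-21:00.
Chen free: 09:10-10:00, 11:10-15:20, 15:35-21:00.
Pita free: 13:20-14:45, 15:00-19:45 (invert busy blocks within the working day).
Nadia free: 10:10-12:10, 12:15-14:40, 16:45-21:00 (invert busy blocks within the working day).
Wendy ∩ Viktor: 13:05-16:10, 17:15-21:00.
Wendy ∩ Viktor ∩ Farrukh: 13:15-16:10, 17:15-21:00.
Wendy ∩ Viktor ∩ Farrukh ∩ Chen: 13:15-15:20, 15:35-16:10, 17:15-21:00.
Wendy ∩ Viktor ∩ Farrukh ∩ Chen ∩ Pita: 13:20-14:45, 15:00-15:20, 15:35-16:10, 17:15-19:45.
Wendy ∩ Viktor ∩ Farrukh ∩ Chen ∩ Pita ∩ Nadia: 13:20-14:40, 17:15-19:45.
The last common window of at least 45 minutes is 17:15-19:45; a 45-minute meeting can start as late as 19:00 and still end by 19:45.

19:00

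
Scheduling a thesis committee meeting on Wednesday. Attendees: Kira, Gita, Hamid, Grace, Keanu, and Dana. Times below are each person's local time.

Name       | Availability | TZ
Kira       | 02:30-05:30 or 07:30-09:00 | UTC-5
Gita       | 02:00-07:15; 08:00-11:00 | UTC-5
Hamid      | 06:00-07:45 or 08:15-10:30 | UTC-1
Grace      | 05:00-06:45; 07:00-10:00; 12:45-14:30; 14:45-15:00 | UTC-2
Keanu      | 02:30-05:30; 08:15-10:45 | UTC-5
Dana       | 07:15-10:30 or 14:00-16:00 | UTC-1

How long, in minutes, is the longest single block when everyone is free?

75

Kira in UTC: 07:30-10:30, 12:30-14:00 (add 5h to convert from UTC-5).
Gita in UTC: 07:00-12:15, 13:00-16:00 (add 5h to convert from UTC-5).
Hamid in UTC: 07:00-08:45, 09:15-11:30 (add 1h to convert from UTC-1).
Grace in UTC: 07:00-08:45, 09:00-12:00, 14:45-16:30, 16:45-17:00 (add 2h to convert from UTC-2).
Keanu in UTC: 07:30-10:30, 13:15-15:45 (add 5h to convert from UTC-5).
Dana in UTC: 08:15-11:30, 15:00-17:00 (add 1h to convert from UTC-1).
Kira ∩ Gita: 07:30-10:30, 13:00-14:00.
Kira ∩ Gita ∩ Hamid: 07:30-08:45, 09:15-10:30.
Kira ∩ Gita ∩ Hamid ∩ Grace: 07:30-08:45, 09:15-10:30.
Kira ∩ Gita ∩ Hamid ∩ Grace ∩ Keanu: 07:30-08:45, 09:15-10:30.
Kira ∩ Gita ∩ Hamid ∩ Grace ∩ Keanu ∩ Dana: 08:15-08:45, 09:15-10:30.
So the common availability across everyone is 08:15-08:45, 09:15-10:30.
The longest is 09:15-10:30 at 75 minutes.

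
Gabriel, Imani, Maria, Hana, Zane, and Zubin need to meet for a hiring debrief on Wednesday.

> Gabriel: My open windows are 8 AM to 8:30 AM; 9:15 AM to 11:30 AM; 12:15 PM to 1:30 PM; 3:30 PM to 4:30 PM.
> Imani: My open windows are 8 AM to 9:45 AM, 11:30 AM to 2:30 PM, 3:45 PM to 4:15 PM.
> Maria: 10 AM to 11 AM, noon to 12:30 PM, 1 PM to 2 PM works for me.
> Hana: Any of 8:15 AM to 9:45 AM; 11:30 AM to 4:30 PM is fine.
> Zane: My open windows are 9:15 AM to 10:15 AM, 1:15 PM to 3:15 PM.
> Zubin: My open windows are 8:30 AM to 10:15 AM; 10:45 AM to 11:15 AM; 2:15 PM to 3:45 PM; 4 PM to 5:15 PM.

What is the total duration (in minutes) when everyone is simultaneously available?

0

Gabriel ∩ Imani: 08:00-08:30, 09:15-09:45, 12:15-13:30, 15:45-16:15.
Gabriel ∩ Imani ∩ Maria: 12:15-12:30, 13:00-13:30.
Gabriel ∩ Imani ∩ Maria ∩ Hana: 12:15-12:30, 13:00-13:30.
Gabriel ∩ Imani ∩ Maria ∩ Hana ∩ Zane: 13:15-13:30.
Gabriel ∩ Imani ∩ Maria ∩ Hana ∩ Zane ∩ Zubin: ∅.
There is no time when everyone is free.
There is no common window, so the total is 0 minutes.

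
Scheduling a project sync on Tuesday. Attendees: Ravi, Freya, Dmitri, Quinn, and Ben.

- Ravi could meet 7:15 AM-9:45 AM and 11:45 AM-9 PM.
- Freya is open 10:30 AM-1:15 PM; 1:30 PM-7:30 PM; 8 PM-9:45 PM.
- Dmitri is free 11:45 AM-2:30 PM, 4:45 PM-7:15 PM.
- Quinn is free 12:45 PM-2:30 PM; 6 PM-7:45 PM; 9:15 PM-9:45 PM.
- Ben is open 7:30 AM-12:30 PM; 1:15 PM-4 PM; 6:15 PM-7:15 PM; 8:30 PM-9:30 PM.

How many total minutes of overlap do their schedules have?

120

Ravi ∩ Freya: 11:45-13:15, 13:30-19:30, 20:00-21:00.
Ravi ∩ Freya ∩ Dmitri: 11:45-13:15, 13:30-14:30, 16:45-19:15.
Ravi ∩ Freya ∩ Dmitri ∩ Quinn: 12:45-13:15, 13:30-14:30, 18:00-19:15.
Ravi ∩ Freya ∩ Dmitri ∩ Quinn ∩ Ben: 13:30-14:30, 18:15-19:15.
Those are the intersection windows.
Summing the common windows: 60 + 60 = 120 minutes.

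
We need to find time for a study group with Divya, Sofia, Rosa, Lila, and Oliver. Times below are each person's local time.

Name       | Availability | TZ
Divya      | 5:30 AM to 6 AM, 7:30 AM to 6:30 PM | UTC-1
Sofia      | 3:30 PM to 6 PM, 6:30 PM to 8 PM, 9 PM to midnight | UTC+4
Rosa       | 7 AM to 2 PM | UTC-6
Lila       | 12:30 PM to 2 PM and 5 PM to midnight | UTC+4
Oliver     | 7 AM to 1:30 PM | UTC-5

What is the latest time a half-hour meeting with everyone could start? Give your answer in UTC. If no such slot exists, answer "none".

Divya in UTC: 06:30-07:00, 08:30-19:30 (add 1h to convert from UTC-1).
Sofia in UTC: 11:30-14:00, 14:30-16:00, 17:00-20:00 (subtract 4h to convert from UTC+4).
Rosa in UTC: 13:00-20:00 (add 6h to convert from UTC-6).
Lila in UTC: 08:30-10:00, 13:00-20:00 (subtract 4h to convert from UTC+4).
Oliver in UTC: 12:00-18:30 (add 5h to convert from UTC-5).
Divya ∩ Sofia: 11:30-14:00, 14:30-16:00, 17:00-19:30.
Divya ∩ Sofia ∩ Rosa: 13:00-14:00, 14:30-16:00, 17:00-19:30.
Divya ∩ Sofia ∩ Rosa ∩ Lila: 13:00-14:00, 14:30-16:00, 17:00-19:30.
Divya ∩ Sofia ∩ Rosa ∩ Lila ∩ Oliver: 13:00-14:00, 14:30-16:00, 17:00-18:30.
The last common window of at least 30 minutes is 17:00-18:30; a 30-minute meeting can start as late as 18:00 and still end by 18:30.

18:00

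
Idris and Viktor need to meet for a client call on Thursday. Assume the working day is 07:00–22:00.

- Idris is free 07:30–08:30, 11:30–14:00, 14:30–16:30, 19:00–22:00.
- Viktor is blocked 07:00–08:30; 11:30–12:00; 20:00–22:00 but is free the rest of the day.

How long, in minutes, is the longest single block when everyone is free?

Idris free: 07:30-08:30, 11:30-14:00, 14:30-16:30, 19:00-22:00.
Viktor free: 08:30-11:30, 12:00-20:00 (invert busy blocks within the working day).
Idris ∩ Viktor: 12:00-14:00, 14:30-16:30, 19:00-20:00.
The longest is 12:00-14:00 at 120 minutes.

120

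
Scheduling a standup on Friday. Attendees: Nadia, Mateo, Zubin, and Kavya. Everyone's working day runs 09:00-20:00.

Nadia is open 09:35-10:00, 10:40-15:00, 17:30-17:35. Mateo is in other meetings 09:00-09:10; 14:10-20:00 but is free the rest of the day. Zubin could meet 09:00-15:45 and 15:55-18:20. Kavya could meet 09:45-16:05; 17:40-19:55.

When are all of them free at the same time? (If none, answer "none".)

Nadia free: 09:35-10:00, 10:40-15:00, 17:30-17:35.
Mateo free: 09:10-14:10 (invert busy blocks within the working day).
Zubin free: 09:00-15:45, 15:55-18:20.
Kavya free: 09:45-16:05, 17:40-19:55.
Nadia ∩ Mateo: 09:35-10:00, 10:40-14:10.
Nadia ∩ Mateo ∩ Zubin: 09:35-10:00, 10:40-14:10.
Nadia ∩ Mateo ∩ Zubin ∩ Kavya: 09:45-10:00, 10:40-14:10.

09:45-10:00, 10:40-14:10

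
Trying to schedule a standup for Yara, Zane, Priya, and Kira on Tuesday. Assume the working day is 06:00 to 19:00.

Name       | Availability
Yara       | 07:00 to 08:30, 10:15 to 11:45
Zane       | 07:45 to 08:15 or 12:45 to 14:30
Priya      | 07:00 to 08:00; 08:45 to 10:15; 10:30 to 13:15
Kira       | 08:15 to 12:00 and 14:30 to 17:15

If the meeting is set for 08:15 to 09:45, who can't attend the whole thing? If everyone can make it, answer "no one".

Yara: not fully free for 08:15-09:45. Zane: not fully free for 08:15-09:45. Priya: not fully free for 08:15-09:45. Kira: free for 08:15-09:45.

Priya, Yara, Zane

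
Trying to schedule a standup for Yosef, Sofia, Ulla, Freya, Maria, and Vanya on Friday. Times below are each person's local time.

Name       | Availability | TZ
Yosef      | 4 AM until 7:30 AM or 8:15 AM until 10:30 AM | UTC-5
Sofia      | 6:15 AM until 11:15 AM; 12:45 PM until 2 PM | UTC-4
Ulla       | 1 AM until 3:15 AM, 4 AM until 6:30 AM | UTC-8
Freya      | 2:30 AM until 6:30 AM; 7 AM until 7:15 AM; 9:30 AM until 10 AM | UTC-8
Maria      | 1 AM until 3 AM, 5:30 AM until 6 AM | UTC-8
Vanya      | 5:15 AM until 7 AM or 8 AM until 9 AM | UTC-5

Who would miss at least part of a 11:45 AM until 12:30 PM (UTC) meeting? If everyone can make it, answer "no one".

Maria, Ulla, Vanya

Yosef in UTC: 09:00-12:30, 13:15-15:30 (add 5h to convert from UTC-5).
Sofia in UTC: 10:15-15:15, 16:45-18:00 (add 4h to convert from UTC-4).
Ulla in UTC: 09:00-11:15, 12:00-14:30 (add 8h to convert from UTC-8).
Freya in UTC: 10:30-14:30, 15:00-15:15, 17:30-18:00 (add 8h to convert from UTC-8).
Maria in UTC: 09:00-11:00, 13:30-14:00 (add 8h to convert from UTC-8).
Vanya in UTC: 10:15-12:00, 13:00-14:00 (add 5h to convert from UTC-5).
Yosef: free for 11:45-12:30. Sofia: free for 11:45-12:30. Ulla: not fully free for 11:45-12:30. Freya: free for 11:45-12:30. Maria: not fully free for 11:45-12:30. Vanya: not fully free for 11:45-12:30.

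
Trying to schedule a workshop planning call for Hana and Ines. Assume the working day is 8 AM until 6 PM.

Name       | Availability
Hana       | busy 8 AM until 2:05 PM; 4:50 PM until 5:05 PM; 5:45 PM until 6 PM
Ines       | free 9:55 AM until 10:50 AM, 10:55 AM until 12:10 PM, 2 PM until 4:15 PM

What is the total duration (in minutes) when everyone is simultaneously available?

130

Hana free: 14:05-16:50, 17:05-17:45 (invert busy blocks within the working day).
Ines free: 09:55-10:50, 10:55-12:10, 14:00-16:15.
Hana ∩ Ines: 14:05-16:15.
That's a single block of 130 minutes.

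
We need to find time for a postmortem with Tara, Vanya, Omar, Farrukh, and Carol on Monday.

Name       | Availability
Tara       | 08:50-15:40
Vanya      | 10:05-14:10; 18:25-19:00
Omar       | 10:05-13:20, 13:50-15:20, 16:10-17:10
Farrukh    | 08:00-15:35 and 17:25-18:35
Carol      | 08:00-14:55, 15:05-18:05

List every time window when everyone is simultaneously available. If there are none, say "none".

10:05-13:20, 13:50-14:10

Tara ∩ Vanya: 10:05-14:10.
Tara ∩ Vanya ∩ Omar: 10:05-13:20, 13:50-14:10.
Tara ∩ Vanya ∩ Omar ∩ Farrukh: 10:05-13:20, 13:50-14:10.
Tara ∩ Vanya ∩ Omar ∩ Farrukh ∩ Carol: 10:05-13:20, 13:50-14:10.
Those are the intersection windows.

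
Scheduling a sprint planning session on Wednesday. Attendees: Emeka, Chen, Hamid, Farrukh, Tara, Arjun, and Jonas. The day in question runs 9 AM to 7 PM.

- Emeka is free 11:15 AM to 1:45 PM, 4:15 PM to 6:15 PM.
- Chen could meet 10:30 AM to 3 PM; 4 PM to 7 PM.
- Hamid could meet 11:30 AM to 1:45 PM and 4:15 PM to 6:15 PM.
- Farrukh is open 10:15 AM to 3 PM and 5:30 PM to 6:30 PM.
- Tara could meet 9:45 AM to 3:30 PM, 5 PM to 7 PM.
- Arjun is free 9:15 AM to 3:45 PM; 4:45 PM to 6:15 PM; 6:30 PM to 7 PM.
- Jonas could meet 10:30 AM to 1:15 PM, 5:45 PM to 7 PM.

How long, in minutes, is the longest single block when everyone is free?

Emeka ∩ Chen: 11:15-13:45, 16:15-18:15.
Emeka ∩ Chen ∩ Hamid: 11:30-13:45, 16:15-18:15.
Emeka ∩ Chen ∩ Hamid ∩ Farrukh: 11:30-13:45, 17:30-18:15.
Emeka ∩ Chen ∩ Hamid ∩ Farrukh ∩ Tara: 11:30-13:45, 17:30-18:15.
Emeka ∩ Chen ∩ Hamid ∩ Farrukh ∩ Tara ∩ Arjun: 11:30-13:45, 17:30-18:15.
Emeka ∩ Chen ∩ Hamid ∩ Farrukh ∩ Tara ∩ Arjun ∩ Jonas: 11:30-13:15, 17:45-18:15.
The longest is 11:30-13:15 at 105 minutes.

105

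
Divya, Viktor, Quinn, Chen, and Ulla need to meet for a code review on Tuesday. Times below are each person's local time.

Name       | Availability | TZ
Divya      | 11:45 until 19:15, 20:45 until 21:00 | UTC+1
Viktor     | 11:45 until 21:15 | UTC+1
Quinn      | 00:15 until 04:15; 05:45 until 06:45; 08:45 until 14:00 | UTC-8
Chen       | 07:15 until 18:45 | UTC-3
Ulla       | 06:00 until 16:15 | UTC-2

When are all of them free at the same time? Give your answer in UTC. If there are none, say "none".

Divya in UTC: 10:45-18:15, 19:45-20:00 (subtract 1h to convert from UTC+1).
Viktor in UTC: 10:45-20:15 (subtract 1h to convert from UTC+1).
Quinn in UTC: 08:15-12:15, 13:45-14:45, 16:45-22:00 (add 8h to convert from UTC-8).
Chen in UTC: 10:15-21:45 (add 3h to convert from UTC-3).
Ulla in UTC: 08:00-18:15 (add 2h to convert from UTC-2).
Divya ∩ Viktor: 10:45-18:15, 19:45-20:00.
Divya ∩ Viktor ∩ Quinn: 10:45-12:15, 13:45-14:45, 16:45-18:15, 19:45-20:00.
Divya ∩ Viktor ∩ Quinn ∩ Chen: 10:45-12:15, 13:45-14:45, 16:45-18:15, 19:45-20:00.
Divya ∩ Viktor ∩ Quinn ∩ Chen ∩ Ulla: 10:45-12:15, 13:45-14:45, 16:45-18:15.
So the common availability across everyone is 10:45-12:15, 13:45-14:45, 16:45-18:15.

10:45-12:15, 13:45-14:45, 16:45-18:15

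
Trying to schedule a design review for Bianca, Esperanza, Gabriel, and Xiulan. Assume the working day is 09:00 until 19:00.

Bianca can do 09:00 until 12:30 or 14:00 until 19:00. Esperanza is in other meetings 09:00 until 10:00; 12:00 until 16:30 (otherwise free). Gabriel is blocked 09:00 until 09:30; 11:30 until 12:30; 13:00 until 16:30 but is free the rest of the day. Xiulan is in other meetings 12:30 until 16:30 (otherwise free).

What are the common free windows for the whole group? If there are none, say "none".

Bianca free: 09:00-12:30, 14:00-19:00.
Esperanza free: 10:00-12:00, 16:30-19:00 (invert busy blocks within the working day).
Gabriel free: 09:30-11:30, 12:30-13:00, 16:30-19:00 (invert busy blocks within the working day).
Xiulan free: 09:00-12:30, 16:30-19:00 (invert busy blocks within the working day).
Bianca ∩ Esperanza: 10:00-12:00, 16:30-19:00.
Bianca ∩ Esperanza ∩ Gabriel: 10:00-11:30, 16:30-19:00.
Bianca ∩ Esperanza ∩ Gabriel ∩ Xiulan: 10:00-11:30, 16:30-19:00.

10:00-11:30, 16:30-19:00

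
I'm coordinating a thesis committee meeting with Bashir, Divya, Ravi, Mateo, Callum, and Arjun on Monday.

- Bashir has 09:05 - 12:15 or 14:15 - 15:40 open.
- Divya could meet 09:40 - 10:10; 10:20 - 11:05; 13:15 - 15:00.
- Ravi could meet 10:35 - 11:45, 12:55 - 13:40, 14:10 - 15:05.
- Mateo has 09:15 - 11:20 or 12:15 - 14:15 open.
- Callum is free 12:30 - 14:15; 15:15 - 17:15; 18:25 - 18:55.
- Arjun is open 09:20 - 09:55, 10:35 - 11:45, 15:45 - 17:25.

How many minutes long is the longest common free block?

Bashir ∩ Divya: 09:40-10:10, 10:20-11:05, 14:15-15:00.
Bashir ∩ Divya ∩ Ravi: 10:35-11:05, 14:15-15:00.
Bashir ∩ Divya ∩ Ravi ∩ Mateo: 10:35-11:05.
Bashir ∩ Divya ∩ Ravi ∩ Mateo ∩ Callum: ∅.
Bashir ∩ Divya ∩ Ravi ∩ Mateo ∩ Callum ∩ Arjun: ∅.
There is no time when everyone is free.
No common window exists, so the longest block is 0 minutes.

0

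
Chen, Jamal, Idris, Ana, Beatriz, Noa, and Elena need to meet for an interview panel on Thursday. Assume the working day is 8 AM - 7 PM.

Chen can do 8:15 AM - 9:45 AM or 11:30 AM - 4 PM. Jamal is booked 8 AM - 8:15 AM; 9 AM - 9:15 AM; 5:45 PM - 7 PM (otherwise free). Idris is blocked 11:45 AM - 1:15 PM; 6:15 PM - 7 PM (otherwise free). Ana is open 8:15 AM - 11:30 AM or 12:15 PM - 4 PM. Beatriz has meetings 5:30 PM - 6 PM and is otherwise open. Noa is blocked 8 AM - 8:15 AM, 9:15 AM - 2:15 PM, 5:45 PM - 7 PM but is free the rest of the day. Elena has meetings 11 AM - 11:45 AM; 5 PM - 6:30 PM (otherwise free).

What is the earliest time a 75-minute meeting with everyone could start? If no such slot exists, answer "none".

Chen free: 08:15-09:45, 11:30-16:00.
Jamal free: 08:15-09:00, 09:15-17:45 (invert busy blocks within the working day).
Idris free: 08:00-11:45, 13:15-18:15 (invert busy blocks within the working day).
Ana free: 08:15-11:30, 12:15-16:00.
Beatriz free: 08:00-17:30, 18:00-19:00 (invert busy blocks within the working day).
Noa free: 08:15-09:15, 14:15-17:45 (invert busy blocks within the working day).
Elena free: 08:00-11:00, 11:45-17:00, 18:30-19:00 (invert busy blocks within the working day).
Chen ∩ Jamal: 08:15-09:00, 09:15-09:45, 11:30-16:00.
Chen ∩ Jamal ∩ Idris: 08:15-09:00, 09:15-09:45, 11:30-11:45, 13:15-16:00.
Chen ∩ Jamal ∩ Idris ∩ Ana: 08:15-09:00, 09:15-09:45, 13:15-16:00.
Chen ∩ Jamal ∩ Idris ∩ Ana ∩ Beatriz: 08:15-09:00, 09:15-09:45, 13:15-16:00.
Chen ∩ Jamal ∩ Idris ∩ Ana ∩ Beatriz ∩ Noa: 08:15-09:00, 14:15-16:00.
Chen ∩ Jamal ∩ Idris ∩ Ana ∩ Beatriz ∩ Noa ∩ Elena: 08:15-09:00, 14:15-16:00.
The first common window of at least 75 minutes is 14:15-16:00, so the earliest start is 14:15.

14:15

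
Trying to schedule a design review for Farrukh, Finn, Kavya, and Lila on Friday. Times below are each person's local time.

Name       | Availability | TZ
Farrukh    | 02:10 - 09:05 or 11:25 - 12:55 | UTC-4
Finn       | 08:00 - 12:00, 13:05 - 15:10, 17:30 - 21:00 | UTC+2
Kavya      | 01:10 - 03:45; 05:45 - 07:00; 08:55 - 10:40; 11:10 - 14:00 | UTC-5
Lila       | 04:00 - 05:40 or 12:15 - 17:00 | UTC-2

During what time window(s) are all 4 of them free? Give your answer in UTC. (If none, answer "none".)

06:10-07:40, 15:30-15:40, 16:10-16:55

Farrukh in UTC: 06:10-13:05, 15:25-16:55 (add 4h to convert from UTC-4).
Finn in UTC: 06:00-10:00, 11:05-13:10, 15:30-19:00 (subtract 2h to convert from UTC+2).
Kavya in UTC: 06:10-08:45, 10:45-12:00, 13:55-15:40, 16:10-19:00 (add 5h to convert from UTC-5).
Lila in UTC: 06:00-07:40, 14:15-19:00 (add 2h to convert from UTC-2).
Farrukh ∩ Finn: 06:10-10:00, 11:05-13:05, 15:30-16:55.
Farrukh ∩ Finn ∩ Kavya: 06:10-08:45, 11:05-12:00, 15:30-15:40, 16:10-16:55.
Farrukh ∩ Finn ∩ Kavya ∩ Lila: 06:10-07:40, 15:30-15:40, 16:10-16:55.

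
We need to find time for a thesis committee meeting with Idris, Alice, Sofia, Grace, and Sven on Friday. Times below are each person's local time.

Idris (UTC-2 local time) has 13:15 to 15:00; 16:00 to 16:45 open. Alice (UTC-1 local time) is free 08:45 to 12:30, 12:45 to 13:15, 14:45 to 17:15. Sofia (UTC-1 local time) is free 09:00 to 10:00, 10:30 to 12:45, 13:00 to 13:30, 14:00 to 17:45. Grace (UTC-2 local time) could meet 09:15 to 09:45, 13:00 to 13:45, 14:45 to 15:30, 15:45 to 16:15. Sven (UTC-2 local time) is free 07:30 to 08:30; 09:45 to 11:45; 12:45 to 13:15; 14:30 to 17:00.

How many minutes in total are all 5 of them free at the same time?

Idris in UTC: 15:15-17:00, 18:00-18:45 (add 2h to convert from UTC-2).
Alice in UTC: 09:45-13:30, 13:45-14:15, 15:45-18:15 (add 1h to convert from UTC-1).
Sofia in UTC: 10:00-11:00, 11:30-13:45, 14:00-14:30, 15:00-18:45 (add 1h to convert from UTC-1).
Grace in UTC: 11:15-11:45, 15:00-15:45, 16:45-17:30, 17:45-18:15 (add 2h to convert from UTC-2).
Sven in UTC: 09:30-10:30, 11:45-13:45, 14:45-15:15, 16:30-19:00 (add 2h to convert from UTC-2).
Idris ∩ Alice: 15:45-17:00, 18:00-18:15.
Idris ∩ Alice ∩ Sofia: 15:45-17:00, 18:00-18:15.
Idris ∩ Alice ∩ Sofia ∩ Grace: 16:45-17:00, 18:00-18:15.
Idris ∩ Alice ∩ Sofia ∩ Grace ∩ Sven: 16:45-17:00, 18:00-18:15.
Those are the intersection windows.
Summing the common windows: 15 + 15 = 30 minutes.

30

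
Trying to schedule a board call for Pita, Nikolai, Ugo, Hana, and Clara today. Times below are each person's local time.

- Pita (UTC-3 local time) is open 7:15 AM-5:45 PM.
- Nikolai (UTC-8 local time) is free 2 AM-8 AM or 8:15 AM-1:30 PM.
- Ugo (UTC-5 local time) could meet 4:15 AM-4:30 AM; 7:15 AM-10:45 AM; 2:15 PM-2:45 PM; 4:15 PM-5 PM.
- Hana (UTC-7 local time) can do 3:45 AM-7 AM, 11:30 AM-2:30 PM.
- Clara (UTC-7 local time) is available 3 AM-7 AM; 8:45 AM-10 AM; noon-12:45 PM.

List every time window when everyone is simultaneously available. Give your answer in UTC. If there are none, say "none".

Pita in UTC: 10:15-20:45 (add 3h to convert from UTC-3).
Nikolai in UTC: 10:00-16:00, 16:15-21:30 (add 8h to convert from UTC-8).
Ugo in UTC: 09:15-09:30, 12:15-15:45, 19:15-19:45, 21:15-22:00 (add 5h to convert from UTC-5).
Hana in UTC: 10:45-14:00, 18:30-21:30 (add 7h to convert from UTC-7).
Clara in UTC: 10:00-14:00, 15:45-17:00, 19:00-19:45 (add 7h to convert from UTC-7).
Pita ∩ Nikolai: 10:15-16:00, 16:15-20:45.
Pita ∩ Nikolai ∩ Ugo: 12:15-15:45, 19:15-19:45.
Pita ∩ Nikolai ∩ Ugo ∩ Hana: 12:15-14:00, 19:15-19:45.
Pita ∩ Nikolai ∩ Ugo ∩ Hana ∩ Clara: 12:15-14:00, 19:15-19:45.

12:15-14:00, 19:15-19:45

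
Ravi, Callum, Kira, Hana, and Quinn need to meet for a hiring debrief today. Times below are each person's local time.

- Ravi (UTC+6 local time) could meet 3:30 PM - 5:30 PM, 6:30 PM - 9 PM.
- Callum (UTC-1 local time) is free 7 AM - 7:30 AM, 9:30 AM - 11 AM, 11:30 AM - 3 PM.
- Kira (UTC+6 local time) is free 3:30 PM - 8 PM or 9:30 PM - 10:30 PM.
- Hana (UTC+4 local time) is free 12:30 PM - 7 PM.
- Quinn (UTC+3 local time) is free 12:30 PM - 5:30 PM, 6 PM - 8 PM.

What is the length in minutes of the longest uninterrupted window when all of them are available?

Ravi in UTC: 09:30-11:30, 12:30-15:00 (subtract 6h to convert from UTC+6).
Callum in UTC: 08:00-08:30, 10:30-12:00, 12:30-16:00 (add 1h to convert from UTC-1).
Kira in UTC: 09:30-14:00, 15:30-16:30 (subtract 6h to convert from UTC+6).
Hana in UTC: 08:30-15:00 (subtract 4h to convert from UTC+4).
Quinn in UTC: 09:30-14:30, 15:00-17:00 (subtract 3h to convert from UTC+3).
Ravi ∩ Callum: 10:30-11:30, 12:30-15:00.
Ravi ∩ Callum ∩ Kira: 10:30-11:30, 12:30-14:00.
Ravi ∩ Callum ∩ Kira ∩ Hana: 10:30-11:30, 12:30-14:00.
Ravi ∩ Callum ∩ Kira ∩ Hana ∩ Quinn: 10:30-11:30, 12:30-14:00.
So the common availability across everyone is 10:30-11:30, 12:30-14:00.
The longest is 12:30-14:00 at 90 minutes.

90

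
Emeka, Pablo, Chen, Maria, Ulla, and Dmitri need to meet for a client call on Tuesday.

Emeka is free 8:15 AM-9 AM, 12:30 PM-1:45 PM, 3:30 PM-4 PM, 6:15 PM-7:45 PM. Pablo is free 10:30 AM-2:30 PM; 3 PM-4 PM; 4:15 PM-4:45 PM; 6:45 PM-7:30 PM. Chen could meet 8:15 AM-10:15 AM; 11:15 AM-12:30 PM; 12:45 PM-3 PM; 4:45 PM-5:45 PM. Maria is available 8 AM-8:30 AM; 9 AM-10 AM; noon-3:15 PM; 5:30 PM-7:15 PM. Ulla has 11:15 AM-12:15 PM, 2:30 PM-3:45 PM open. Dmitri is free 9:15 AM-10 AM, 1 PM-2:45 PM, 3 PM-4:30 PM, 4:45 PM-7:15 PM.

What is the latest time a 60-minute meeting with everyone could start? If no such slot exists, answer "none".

none

Emeka ∩ Pablo: 12:30-13:45, 15:30-16:00, 18:45-19:30.
Emeka ∩ Pablo ∩ Chen: 12:45-13:45.
Emeka ∩ Pablo ∩ Chen ∩ Maria: 12:45-13:45.
Emeka ∩ Pablo ∩ Chen ∩ Maria ∩ Ulla: ∅.
Emeka ∩ Pablo ∩ Chen ∩ Maria ∩ Ulla ∩ Dmitri: ∅.
There is no time when everyone is free.
No common window is at least 60 minutes long.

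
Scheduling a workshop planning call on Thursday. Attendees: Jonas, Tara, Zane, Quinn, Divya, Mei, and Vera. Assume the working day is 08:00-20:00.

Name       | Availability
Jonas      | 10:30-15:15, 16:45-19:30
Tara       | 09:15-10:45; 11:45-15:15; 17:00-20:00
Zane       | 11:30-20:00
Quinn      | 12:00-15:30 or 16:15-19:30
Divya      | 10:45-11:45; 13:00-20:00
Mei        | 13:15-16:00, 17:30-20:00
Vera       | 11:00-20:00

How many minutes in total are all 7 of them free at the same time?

240

Jonas ∩ Tara: 10:30-10:45, 11:45-15:15, 17:00-19:30.
Jonas ∩ Tara ∩ Zane: 11:45-15:15, 17:00-19:30.
Jonas ∩ Tara ∩ Zane ∩ Quinn: 12:00-15:15, 17:00-19:30.
Jonas ∩ Tara ∩ Zane ∩ Quinn ∩ Divya: 13:00-15:15, 17:00-19:30.
Jonas ∩ Tara ∩ Zane ∩ Quinn ∩ Divya ∩ Mei: 13:15-15:15, 17:30-19:30.
Jonas ∩ Tara ∩ Zane ∩ Quinn ∩ Divya ∩ Mei ∩ Vera: 13:15-15:15, 17:30-19:30.
Those are the intersection windows.
Summing the common windows: 120 + 120 = 240 minutes.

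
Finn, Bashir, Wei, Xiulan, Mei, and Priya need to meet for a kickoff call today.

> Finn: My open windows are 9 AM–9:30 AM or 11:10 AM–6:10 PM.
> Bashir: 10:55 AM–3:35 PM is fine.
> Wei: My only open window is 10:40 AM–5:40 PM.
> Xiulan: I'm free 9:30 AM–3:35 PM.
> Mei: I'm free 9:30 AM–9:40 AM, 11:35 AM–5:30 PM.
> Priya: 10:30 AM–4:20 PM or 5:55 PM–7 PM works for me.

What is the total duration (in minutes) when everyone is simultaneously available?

Finn ∩ Bashir: 11:10-15:35.
Finn ∩ Bashir ∩ Wei: 11:10-15:35.
Finn ∩ Bashir ∩ Wei ∩ Xiulan: 11:10-15:35.
Finn ∩ Bashir ∩ Wei ∩ Xiulan ∩ Mei: 11:35-15:35.
Finn ∩ Bashir ∩ Wei ∩ Xiulan ∩ Mei ∩ Priya: 11:35-15:35.
Those are the intersection windows.
That's a single block of 240 minutes.

240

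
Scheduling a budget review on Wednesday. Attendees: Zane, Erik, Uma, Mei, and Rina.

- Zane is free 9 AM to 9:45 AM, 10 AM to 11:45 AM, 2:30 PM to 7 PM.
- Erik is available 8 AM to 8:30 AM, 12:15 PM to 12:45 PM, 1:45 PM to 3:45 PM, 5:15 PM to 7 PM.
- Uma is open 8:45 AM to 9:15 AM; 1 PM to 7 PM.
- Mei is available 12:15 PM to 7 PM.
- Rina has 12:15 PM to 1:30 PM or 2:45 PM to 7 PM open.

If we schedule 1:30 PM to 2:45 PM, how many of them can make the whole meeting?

2

Uma and Mei can make the full 13:30-14:45 slot — that's 2.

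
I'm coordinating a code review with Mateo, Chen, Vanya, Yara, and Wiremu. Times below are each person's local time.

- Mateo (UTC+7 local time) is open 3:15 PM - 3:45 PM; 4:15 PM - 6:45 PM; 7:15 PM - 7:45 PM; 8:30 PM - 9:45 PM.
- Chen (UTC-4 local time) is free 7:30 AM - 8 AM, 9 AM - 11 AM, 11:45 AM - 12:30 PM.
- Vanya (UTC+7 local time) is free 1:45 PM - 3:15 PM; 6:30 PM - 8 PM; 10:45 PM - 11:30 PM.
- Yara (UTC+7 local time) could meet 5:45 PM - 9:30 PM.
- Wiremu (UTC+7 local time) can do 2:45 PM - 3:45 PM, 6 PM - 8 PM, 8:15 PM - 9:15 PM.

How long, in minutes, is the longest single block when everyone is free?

15

Mateo in UTC: 08:15-08:45, 09:15-11:45, 12:15-12:45, 13:30-14:45 (subtract 7h to convert from UTC+7).
Chen in UTC: 11:30-12:00, 13:00-15:00, 15:45-16:30 (add 4h to convert from UTC-4).
Vanya in UTC: 06:45-08:15, 11:30-13:00, 15:45-16:30 (subtract 7h to convert from UTC+7).
Yara in UTC: 10:45-14:30 (subtract 7h to convert from UTC+7).
Wiremu in UTC: 07:45-08:45, 11:00-13:00, 13:15-14:15 (subtract 7h to convert from UTC+7).
Mateo ∩ Chen: 11:30-11:45, 13:30-14:45.
Mateo ∩ Chen ∩ Vanya: 11:30-11:45.
Mateo ∩ Chen ∩ Vanya ∩ Yara: 11:30-11:45.
Mateo ∩ Chen ∩ Vanya ∩ Yara ∩ Wiremu: 11:30-11:45.
The longest is 11:30-11:45 at 15 minutes.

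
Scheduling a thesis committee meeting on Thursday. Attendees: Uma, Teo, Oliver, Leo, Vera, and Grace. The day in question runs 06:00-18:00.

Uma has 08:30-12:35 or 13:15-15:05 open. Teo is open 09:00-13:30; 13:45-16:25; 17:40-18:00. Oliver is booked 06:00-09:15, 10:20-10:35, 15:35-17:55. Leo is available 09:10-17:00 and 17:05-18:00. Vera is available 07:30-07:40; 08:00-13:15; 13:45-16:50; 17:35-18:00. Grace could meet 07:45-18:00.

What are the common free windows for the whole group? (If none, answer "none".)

09:15-10:20, 10:35-12:35, 13:45-15:05

Uma free: 08:30-12:35, 13:15-15:05.
Teo free: 09:00-13:30, 13:45-16:25, 17:40-18:00.
Oliver free: 09:15-10:20, 10:35-15:35, 17:55-18:00 (invert busy blocks within the working day).
Leo free: 09:10-17:00, 17:05-18:00.
Vera free: 07:30-07:40, 08:00-13:15, 13:45-16:50, 17:35-18:00.
Grace free: 07:45-18:00.
Uma ∩ Teo: 09:00-12:35, 13:15-13:30, 13:45-15:05.
Uma ∩ Teo ∩ Oliver: 09:15-10:20, 10:35-12:35, 13:15-13:30, 13:45-15:05.
Uma ∩ Teo ∩ Oliver ∩ Leo: 09:15-10:20, 10:35-12:35, 13:15-13:30, 13:45-15:05.
Uma ∩ Teo ∩ Oliver ∩ Leo ∩ Vera: 09:15-10:20, 10:35-12:35, 13:45-15:05.
Uma ∩ Teo ∩ Oliver ∩ Leo ∩ Vera ∩ Grace: 09:15-10:20, 10:35-12:35, 13:45-15:05.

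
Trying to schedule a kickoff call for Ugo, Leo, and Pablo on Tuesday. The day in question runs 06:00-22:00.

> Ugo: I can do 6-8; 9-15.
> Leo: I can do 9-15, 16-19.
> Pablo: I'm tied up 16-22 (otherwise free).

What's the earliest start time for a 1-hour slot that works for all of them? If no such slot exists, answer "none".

09:00

Ugo free: 06:00-08:00, 09:00-15:00.
Leo free: 09:00-15:00, 16:00-19:00.
Pablo free: 06:00-16:00 (invert busy blocks within the working day).
Ugo ∩ Leo: 09:00-15:00.
Ugo ∩ Leo ∩ Pablo: 09:00-15:00.
The first common window of at least 60 minutes is 09:00-15:00, so the earliest start is 09:00.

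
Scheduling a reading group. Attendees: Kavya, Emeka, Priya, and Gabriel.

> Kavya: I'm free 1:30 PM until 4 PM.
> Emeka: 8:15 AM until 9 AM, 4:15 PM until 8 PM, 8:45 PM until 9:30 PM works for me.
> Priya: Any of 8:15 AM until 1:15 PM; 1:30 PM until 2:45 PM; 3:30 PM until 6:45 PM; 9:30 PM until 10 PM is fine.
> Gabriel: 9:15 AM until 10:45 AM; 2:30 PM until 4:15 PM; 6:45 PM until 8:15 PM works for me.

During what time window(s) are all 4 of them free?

none

Kavya ∩ Emeka: ∅.
Kavya ∩ Emeka ∩ Priya: ∅.
Kavya ∩ Emeka ∩ Priya ∩ Gabriel: ∅.
There is no time when everyone is free.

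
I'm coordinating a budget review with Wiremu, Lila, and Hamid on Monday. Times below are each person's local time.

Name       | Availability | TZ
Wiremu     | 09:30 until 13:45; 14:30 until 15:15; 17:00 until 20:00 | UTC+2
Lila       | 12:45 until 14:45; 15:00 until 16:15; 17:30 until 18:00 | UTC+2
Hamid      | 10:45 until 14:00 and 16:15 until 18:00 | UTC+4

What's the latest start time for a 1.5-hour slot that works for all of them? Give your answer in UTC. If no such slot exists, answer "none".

Wiremu in UTC: 07:30-11:45, 12:30-13:15, 15:00-18:00 (subtract 2h to convert from UTC+2).
Lila in UTC: 10:45-12:45, 13:00-14:15, 15:30-16:00 (subtract 2h to convert from UTC+2).
Hamid in UTC: 06:45-10:00, 12:15-14:00 (subtract 4h to convert from UTC+4).
Wiremu ∩ Lila: 10:45-11:45, 12:30-12:45, 13:00-13:15, 15:30-16:00.
Wiremu ∩ Lila ∩ Hamid: 12:30-12:45, 13:00-13:15.
Those are the intersection windows.
No common window is at least 90 minutes long.

none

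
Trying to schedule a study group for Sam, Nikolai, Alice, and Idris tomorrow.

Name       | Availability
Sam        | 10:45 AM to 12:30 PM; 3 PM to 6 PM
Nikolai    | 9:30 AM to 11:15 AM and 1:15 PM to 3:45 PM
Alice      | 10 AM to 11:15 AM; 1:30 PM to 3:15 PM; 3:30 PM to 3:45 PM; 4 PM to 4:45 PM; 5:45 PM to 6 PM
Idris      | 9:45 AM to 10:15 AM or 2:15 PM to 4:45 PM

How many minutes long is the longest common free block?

Sam ∩ Nikolai: 10:45-11:15, 15:00-15:45.
Sam ∩ Nikolai ∩ Alice: 10:45-11:15, 15:00-15:15, 15:30-15:45.
Sam ∩ Nikolai ∩ Alice ∩ Idris: 15:00-15:15, 15:30-15:45.
So the common availability across everyone is 15:00-15:15, 15:30-15:45.
The longest is 15:00-15:15 at 15 minutes.

15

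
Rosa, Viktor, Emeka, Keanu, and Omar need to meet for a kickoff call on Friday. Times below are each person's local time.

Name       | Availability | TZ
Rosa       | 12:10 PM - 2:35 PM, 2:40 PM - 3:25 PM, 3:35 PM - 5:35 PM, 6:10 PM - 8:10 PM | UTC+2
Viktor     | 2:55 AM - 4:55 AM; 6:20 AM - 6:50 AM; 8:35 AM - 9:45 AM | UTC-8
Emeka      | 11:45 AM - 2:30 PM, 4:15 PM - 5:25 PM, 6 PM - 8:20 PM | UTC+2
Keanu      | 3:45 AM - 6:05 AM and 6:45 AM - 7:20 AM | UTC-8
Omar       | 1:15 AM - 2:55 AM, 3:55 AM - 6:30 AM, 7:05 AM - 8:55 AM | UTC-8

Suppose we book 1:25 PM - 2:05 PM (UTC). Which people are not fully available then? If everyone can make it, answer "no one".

Rosa in UTC: 10:10-12:35, 12:40-13:25, 13:35-15:35, 16:10-18:10 (subtract 2h to convert from UTC+2).
Viktor in UTC: 10:55-12:55, 14:20-14:50, 16:35-17:45 (add 8h to convert from UTC-8).
Emeka in UTC: 09:45-12:30, 14:15-15:25, 16:00-18:20 (subtract 2h to convert from UTC+2).
Keanu in UTC: 11:45-14:05, 14:45-15:20 (add 8h to convert from UTC-8).
Omar in UTC: 09:15-10:55, 11:55-14:30, 15:05-16:55 (add 8h to convert from UTC-8).
Rosa: not fully free for 13:25-14:05. Viktor: not fully free for 13:25-14:05. Emeka: not fully free for 13:25-14:05. Keanu: free for 13:25-14:05. Omar: free for 13:25-14:05.

Emeka, Rosa, Viktor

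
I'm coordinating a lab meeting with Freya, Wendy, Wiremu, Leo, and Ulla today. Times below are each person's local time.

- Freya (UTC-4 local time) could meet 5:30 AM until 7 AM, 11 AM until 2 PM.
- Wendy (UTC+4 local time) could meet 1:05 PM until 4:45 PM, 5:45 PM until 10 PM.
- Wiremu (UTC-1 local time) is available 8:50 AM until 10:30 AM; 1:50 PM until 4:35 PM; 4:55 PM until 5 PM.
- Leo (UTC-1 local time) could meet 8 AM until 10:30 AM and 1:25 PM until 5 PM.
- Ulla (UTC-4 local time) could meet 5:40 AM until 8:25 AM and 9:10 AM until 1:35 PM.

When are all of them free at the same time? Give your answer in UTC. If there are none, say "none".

Freya in UTC: 09:30-11:00, 15:00-18:00 (add 4h to convert from UTC-4).
Wendy in UTC: 09:05-12:45, 13:45-18:00 (subtract 4h to convert from UTC+4).
Wiremu in UTC: 09:50-11:30, 14:50-17:35, 17:55-18:00 (add 1h to convert from UTC-1).
Leo in UTC: 09:00-11:30, 14:25-18:00 (add 1h to convert from UTC-1).
Ulla in UTC: 09:40-12:25, 13:10-17:35 (add 4h to convert from UTC-4).
Freya ∩ Wendy: 09:30-11:00, 15:00-18:00.
Freya ∩ Wendy ∩ Wiremu: 09:50-11:00, 15:00-17:35, 17:55-18:00.
Freya ∩ Wendy ∩ Wiremu ∩ Leo: 09:50-11:00, 15:00-17:35, 17:55-18:00.
Freya ∩ Wendy ∩ Wiremu ∩ Leo ∩ Ulla: 09:50-11:00, 15:00-17:35.

09:50-11:00, 15:00-17:35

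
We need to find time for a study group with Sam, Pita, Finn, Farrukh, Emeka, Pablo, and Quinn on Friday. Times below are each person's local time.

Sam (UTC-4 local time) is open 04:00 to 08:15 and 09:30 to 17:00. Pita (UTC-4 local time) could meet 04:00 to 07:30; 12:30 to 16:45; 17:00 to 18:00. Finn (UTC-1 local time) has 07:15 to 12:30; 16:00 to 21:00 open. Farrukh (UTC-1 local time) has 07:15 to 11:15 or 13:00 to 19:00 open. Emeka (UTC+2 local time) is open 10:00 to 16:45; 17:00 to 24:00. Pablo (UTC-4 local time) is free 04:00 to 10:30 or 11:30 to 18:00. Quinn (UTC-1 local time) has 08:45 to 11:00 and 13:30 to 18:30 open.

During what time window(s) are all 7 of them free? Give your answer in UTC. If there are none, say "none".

Sam in UTC: 08:00-12:15, 13:30-21:00 (add 4h to convert from UTC-4).
Pita in UTC: 08:00-11:30, 16:30-20:45, 21:00-22:00 (add 4h to convert from UTC-4).
Finn in UTC: 08:15-13:30, 17:00-22:00 (add 1h to convert from UTC-1).
Farrukh in UTC: 08:15-12:15, 14:00-20:00 (add 1h to convert from UTC-1).
Emeka in UTC: 08:00-14:45, 15:00-22:00 (subtract 2h to convert from UTC+2).
Pablo in UTC: 08:00-14:30, 15:30-22:00 (add 4h to convert from UTC-4).
Quinn in UTC: 09:45-12:00, 14:30-19:30 (add 1h to convert from UTC-1).
Sam ∩ Pita: 08:00-11:30, 16:30-20:45.
Sam ∩ Pita ∩ Finn: 08:15-11:30, 17:00-20:45.
Sam ∩ Pita ∩ Finn ∩ Farrukh: 08:15-11:30, 17:00-20:00.
Sam ∩ Pita ∩ Finn ∩ Farrukh ∩ Emeka: 08:15-11:30, 17:00-20:00.
Sam ∩ Pita ∩ Finn ∩ Farrukh ∩ Emeka ∩ Pablo: 08:15-11:30, 17:00-20:00.
Sam ∩ Pita ∩ Finn ∩ Farrukh ∩ Emeka ∩ Pablo ∩ Quinn: 09:45-11:30, 17:00-19:30.

09:45-11:30, 17:00-19:30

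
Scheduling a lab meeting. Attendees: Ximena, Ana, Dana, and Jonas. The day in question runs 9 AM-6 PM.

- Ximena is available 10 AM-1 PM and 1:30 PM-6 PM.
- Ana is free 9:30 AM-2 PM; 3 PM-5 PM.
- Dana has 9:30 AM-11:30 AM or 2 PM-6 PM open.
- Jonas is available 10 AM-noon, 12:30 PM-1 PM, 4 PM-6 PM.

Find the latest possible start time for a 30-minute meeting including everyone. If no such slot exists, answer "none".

Ximena ∩ Ana: 10:00-13:00, 13:30-14:00, 15:00-17:00.
Ximena ∩ Ana ∩ Dana: 10:00-11:30, 15:00-17:00.
Ximena ∩ Ana ∩ Dana ∩ Jonas: 10:00-11:30, 16:00-17:00.
The last common window of at least 30 minutes is 16:00-17:00; a 30-minute meeting can start as late as 16:30 and still end by 17:00.

16:30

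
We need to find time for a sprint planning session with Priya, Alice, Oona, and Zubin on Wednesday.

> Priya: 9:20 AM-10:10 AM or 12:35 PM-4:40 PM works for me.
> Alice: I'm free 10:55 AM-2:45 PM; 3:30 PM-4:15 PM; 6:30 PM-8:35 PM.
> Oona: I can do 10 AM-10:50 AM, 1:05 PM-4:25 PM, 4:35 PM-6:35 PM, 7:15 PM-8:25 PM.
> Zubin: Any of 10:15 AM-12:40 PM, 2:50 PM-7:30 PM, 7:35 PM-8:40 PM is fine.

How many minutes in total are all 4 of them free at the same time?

45

Priya ∩ Alice: 12:35-14:45, 15:30-16:15.
Priya ∩ Alice ∩ Oona: 13:05-14:45, 15:30-16:15.
Priya ∩ Alice ∩ Oona ∩ Zubin: 15:30-16:15.
So the common availability across everyone is 15:30-16:15.
That's a single block of 45 minutes.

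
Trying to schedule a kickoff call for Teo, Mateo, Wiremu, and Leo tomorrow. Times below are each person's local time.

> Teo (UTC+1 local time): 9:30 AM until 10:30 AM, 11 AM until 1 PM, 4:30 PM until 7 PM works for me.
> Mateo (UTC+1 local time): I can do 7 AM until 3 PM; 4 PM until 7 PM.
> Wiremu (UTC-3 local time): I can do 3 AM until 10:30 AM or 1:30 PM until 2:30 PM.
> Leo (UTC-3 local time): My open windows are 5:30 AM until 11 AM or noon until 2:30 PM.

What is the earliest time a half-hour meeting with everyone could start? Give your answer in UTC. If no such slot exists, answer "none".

08:30

Teo in UTC: 08:30-09:30, 10:00-12:00, 15:30-18:00 (subtract 1h to convert from UTC+1).
Mateo in UTC: 06:00-14:00, 15:00-18:00 (subtract 1h to convert from UTC+1).
Wiremu in UTC: 06:00-13:30, 16:30-17:30 (add 3h to convert from UTC-3).
Leo in UTC: 08:30-14:00, 15:00-17:30 (add 3h to convert from UTC-3).
Teo ∩ Mateo: 08:30-09:30, 10:00-12:00, 15:30-18:00.
Teo ∩ Mateo ∩ Wiremu: 08:30-09:30, 10:00-12:00, 16:30-17:30.
Teo ∩ Mateo ∩ Wiremu ∩ Leo: 08:30-09:30, 10:00-12:00, 16:30-17:30.
The first common window of at least 30 minutes is 08:30-09:30, so the earliest start is 08:30.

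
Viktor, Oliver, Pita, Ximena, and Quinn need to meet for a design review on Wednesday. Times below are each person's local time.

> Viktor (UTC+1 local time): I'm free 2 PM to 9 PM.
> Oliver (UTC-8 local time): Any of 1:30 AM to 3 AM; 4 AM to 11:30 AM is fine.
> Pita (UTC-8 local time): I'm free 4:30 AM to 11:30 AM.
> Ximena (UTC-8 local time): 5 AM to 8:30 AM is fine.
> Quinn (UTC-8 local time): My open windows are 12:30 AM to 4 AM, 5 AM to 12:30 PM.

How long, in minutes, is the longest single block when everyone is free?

Viktor in UTC: 13:00-20:00 (subtract 1h to convert from UTC+1).
Oliver in UTC: 09:30-11:00, 12:00-19:30 (add 8h to convert from UTC-8).
Pita in UTC: 12:30-19:30 (add 8h to convert from UTC-8).
Ximena in UTC: 13:00-16:30 (add 8h to convert from UTC-8).
Quinn in UTC: 08:30-12:00, 13:00-20:30 (add 8h to convert from UTC-8).
Viktor ∩ Oliver: 13:00-19:30.
Viktor ∩ Oliver ∩ Pita: 13:00-19:30.
Viktor ∩ Oliver ∩ Pita ∩ Ximena: 13:00-16:30.
Viktor ∩ Oliver ∩ Pita ∩ Ximena ∩ Quinn: 13:00-16:30.
The longest is 13:00-16:30 at 210 minutes.

210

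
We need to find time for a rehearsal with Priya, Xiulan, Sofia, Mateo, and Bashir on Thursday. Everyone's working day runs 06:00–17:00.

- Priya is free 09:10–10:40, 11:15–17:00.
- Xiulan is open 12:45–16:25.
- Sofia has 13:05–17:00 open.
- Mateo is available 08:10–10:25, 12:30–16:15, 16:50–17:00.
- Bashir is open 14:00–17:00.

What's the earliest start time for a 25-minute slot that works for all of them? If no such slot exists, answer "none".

14:00

Priya ∩ Xiulan: 12:45-16:25.
Priya ∩ Xiulan ∩ Sofia: 13:05-16:25.
Priya ∩ Xiulan ∩ Sofia ∩ Mateo: 13:05-16:15.
Priya ∩ Xiulan ∩ Sofia ∩ Mateo ∩ Bashir: 14:00-16:15.
So the common availability across everyone is 14:00-16:15.
The first common window of at least 25 minutes is 14:00-16:15, so the earliest start is 14:00.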